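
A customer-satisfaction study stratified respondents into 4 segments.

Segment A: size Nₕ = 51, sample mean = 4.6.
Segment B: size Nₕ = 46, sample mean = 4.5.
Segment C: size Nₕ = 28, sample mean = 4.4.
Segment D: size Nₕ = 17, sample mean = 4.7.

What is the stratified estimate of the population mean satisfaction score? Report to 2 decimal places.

N = 142; weights Wₕ = Nₕ/N = (0.3592, 0.3239, 0.1972, 0.1197).
x̄_st = Σ Wₕ·x̄ₕ = 0.3592·4.6 + 0.3239·4.5 + 0.1972·4.4 + 0.1197·4.7 ≈ 4.5401...
→ 4.54.

4.54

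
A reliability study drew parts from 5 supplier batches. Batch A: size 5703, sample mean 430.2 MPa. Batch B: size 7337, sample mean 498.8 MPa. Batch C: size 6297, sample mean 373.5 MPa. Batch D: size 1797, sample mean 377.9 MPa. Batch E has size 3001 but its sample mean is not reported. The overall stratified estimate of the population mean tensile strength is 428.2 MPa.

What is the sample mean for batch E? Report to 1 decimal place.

396.7

N = 5703 + 7337 + 6297 + 1797 + 3001 = 24135.
Overall total = μ·N = 428.2·24135 = 10334607.
Subtract the known strata: 5703·430.2 + 7337·498.8 + 6297·373.5 + 1797·377.9 = 9144142.
Remaining total for batch E: 10334607 − 9144142 = 1190465.
Divide by its size: 1190465 / 3001 = 396.689... → 396.7.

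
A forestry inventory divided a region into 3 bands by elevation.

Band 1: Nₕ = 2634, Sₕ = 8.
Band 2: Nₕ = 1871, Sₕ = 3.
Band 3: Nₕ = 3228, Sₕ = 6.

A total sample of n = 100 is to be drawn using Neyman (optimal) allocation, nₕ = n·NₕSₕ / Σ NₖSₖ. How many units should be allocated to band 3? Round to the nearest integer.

Σ NₕSₕ = 2634·8 + 1871·3 + 3228·6 = 46053.
Share for 3: 19368/46053 = 0.42056.
n_3 = 100 × 0.42056 = 42.056... → 42.

42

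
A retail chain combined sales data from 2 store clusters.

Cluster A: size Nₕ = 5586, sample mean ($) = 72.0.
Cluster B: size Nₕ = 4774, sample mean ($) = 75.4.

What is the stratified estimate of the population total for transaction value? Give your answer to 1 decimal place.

762151.6

A: 5586·72.0 = 402192
B: 4774·75.4 = 359959.6
τ̂ = Σ Nₕx̄ₕ = 762151.6.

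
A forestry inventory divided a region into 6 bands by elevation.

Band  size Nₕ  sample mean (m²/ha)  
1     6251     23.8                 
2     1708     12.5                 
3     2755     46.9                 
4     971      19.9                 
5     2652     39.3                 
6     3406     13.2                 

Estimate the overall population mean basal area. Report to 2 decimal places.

26.37

N = 6251 + 1708 + 2755 + 971 + 2652 + 3406 = 17743.
The stratified mean weights each stratum mean by its population share Nₕ/N.
Σ Nₕx̄ₕ = 6251·23.8 + 1708·12.5 + 2755·46.9 + 971·19.9 + 2652·39.3 + 3406·13.2 = 148773.8 + 21350 + 129209.5 + 19322.9 + 104223.6 + 44959.2 = 467839.
Divide by N: 467839 / 17743 = 26.3675... → 26.37.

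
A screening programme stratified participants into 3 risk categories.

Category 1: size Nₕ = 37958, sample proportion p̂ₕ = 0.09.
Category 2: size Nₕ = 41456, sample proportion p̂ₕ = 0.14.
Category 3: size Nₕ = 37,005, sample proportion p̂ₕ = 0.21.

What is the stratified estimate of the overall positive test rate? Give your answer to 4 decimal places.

0.1459

N = 37958 + 41456 + 37005 = 116419.
Overall proportion = Σ (Nₕ/N)·p̂ₕ.
Σ Nₕp̂ₕ = 3416.22 + 5803.84 + 7771.05 = 16991.11.
16991.11 / 116419 = 0.145948... → 0.1459.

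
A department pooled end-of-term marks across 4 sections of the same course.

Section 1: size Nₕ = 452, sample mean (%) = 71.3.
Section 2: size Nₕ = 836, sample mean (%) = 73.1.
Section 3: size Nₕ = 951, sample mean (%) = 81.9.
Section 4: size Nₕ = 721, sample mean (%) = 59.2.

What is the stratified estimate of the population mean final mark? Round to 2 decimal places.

72.27

x̄_st = (Σ Nₕx̄ₕ) / (Σ Nₕ) = (452·71.3 + 836·73.1 + 951·81.9 + 721·59.2) / 2960
= 213909.3 / 2960 = 72.2667... → 72.27.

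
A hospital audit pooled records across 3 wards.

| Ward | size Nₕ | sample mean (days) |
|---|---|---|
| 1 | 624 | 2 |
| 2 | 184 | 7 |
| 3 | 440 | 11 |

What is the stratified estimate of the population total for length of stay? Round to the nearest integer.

7376

Estimate total by summing Nₕ·x̄ₕ over strata.
624·2 + 184·7 + 440·11 = 1248 + 1288 + 4840 = 7376.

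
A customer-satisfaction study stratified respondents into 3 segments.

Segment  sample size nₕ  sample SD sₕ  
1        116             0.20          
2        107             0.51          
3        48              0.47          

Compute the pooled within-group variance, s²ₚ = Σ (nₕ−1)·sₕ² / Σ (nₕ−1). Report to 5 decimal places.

Degrees of freedom: 115 + 106 + 47 = 268.
Σ(nₕ−1)sₕ² = 115·0.04 + 106·0.2601 + 47·0.2209 = 42.5529.
s²ₚ = 42.5529 / 268 = 0.1587795... → 0.15878.

0.15878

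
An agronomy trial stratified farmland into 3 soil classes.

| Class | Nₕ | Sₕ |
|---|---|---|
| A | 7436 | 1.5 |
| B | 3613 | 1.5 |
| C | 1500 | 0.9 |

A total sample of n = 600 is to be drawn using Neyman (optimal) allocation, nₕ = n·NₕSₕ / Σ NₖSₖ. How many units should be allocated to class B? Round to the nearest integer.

181

A: NₕSₕ = 7436·1.5 = 11154
B: NₕSₕ = 3613·1.5 = 5419.5
C: NₕSₕ = 1500·0.9 = 1350
Σ NₕSₕ = 17923.5.
n_B = 600·5419.5/17923.5 = 181.421... → 181.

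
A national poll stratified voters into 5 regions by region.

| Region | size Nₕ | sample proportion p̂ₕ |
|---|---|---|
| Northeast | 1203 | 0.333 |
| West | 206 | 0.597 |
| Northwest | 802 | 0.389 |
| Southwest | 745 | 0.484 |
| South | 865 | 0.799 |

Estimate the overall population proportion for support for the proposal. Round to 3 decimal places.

0.494

Wₕ = Nₕ/N with N = 3821: 0.3148, 0.0539, 0.2099, 0.1950, 0.2264.
p̂_st = 0.3148·0.333 + 0.0539·0.597 + 0.2099·0.389 + 0.1950·0.484 + 0.2264·0.799 ≈ 0.49392... → 0.494.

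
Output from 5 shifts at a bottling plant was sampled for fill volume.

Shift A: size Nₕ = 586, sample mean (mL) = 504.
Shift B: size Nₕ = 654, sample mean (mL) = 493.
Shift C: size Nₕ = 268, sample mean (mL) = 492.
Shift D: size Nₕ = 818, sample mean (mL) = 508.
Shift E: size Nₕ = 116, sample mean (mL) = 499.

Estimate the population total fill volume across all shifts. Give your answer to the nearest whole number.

Population total = Σ Nₕ·x̄ₕ (each stratum's size times its mean).
586·504 + 654·493 + 268·492 + 818·508 + 116·499 = 295344 + 322422 + 131856 + 415544 + 57884 = 1223050.

1223050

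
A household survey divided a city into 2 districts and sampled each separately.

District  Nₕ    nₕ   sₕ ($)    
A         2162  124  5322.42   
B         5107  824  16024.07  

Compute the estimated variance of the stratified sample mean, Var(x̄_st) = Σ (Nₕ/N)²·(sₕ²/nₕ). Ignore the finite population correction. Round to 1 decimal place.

N = 7269; Wₕ = Nₕ/N.
district A: (2162/7269)²·5322.42²/124 = 20209.6430
district B: (5107/7269)²·16024.07²/824 = 153815.7591
Sum = 174025.4021 → 174025.4.

174025.4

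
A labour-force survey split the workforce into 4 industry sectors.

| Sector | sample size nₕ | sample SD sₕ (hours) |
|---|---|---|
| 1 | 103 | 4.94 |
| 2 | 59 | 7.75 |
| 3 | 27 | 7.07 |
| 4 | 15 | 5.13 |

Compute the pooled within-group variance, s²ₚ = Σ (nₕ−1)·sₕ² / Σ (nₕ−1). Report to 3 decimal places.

Degrees of freedom: 102 + 58 + 26 + 14 = 200.
Σ(nₕ−1)sₕ² = 102·24.4036 + 58·60.0625 + 26·49.9849 + 14·26.3169 = 7640.8362.
s²ₚ = 7640.8362 / 200 = 38.20418... → 38.204.

38.204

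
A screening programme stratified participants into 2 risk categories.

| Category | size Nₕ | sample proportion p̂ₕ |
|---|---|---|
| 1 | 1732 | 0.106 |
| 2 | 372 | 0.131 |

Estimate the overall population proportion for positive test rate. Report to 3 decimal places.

0.110

Wₕ = Nₕ/N with N = 2104: 0.8232, 0.1768.
p̂_st = 0.8232·0.106 + 0.1768·0.131 ≈ 0.11042... → 0.110.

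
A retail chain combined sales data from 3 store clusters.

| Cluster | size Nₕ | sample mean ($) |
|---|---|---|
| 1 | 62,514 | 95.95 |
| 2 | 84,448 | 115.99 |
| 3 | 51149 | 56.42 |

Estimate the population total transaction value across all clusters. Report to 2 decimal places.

1: 62514·95.95 = 5998218.3
2: 84448·115.99 = 9795123.52
3: 51149·56.42 = 2885826.58
τ̂ = Σ Nₕx̄ₕ = 18679168.40.

18679168.40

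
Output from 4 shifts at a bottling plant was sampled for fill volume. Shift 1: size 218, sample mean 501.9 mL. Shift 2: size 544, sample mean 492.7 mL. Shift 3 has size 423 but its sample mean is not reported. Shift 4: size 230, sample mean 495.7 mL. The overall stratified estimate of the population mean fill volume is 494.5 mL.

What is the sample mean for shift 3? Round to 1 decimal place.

Σ Nₕx̄ₕ = N·μ, so 423·x̄_3 = 1415·494.5 − (218·501.9 + 544·492.7 + 230·495.7).
= 699717.5 − 491454 = 208263.5.
x̄_3 = 208263.5 / 423 = 492.349... → 492.3.

492.3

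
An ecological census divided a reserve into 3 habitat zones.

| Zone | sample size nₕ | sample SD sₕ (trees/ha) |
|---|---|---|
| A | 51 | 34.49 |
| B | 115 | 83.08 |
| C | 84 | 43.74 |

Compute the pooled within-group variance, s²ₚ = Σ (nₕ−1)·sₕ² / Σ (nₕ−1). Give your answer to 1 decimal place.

4069.4

A: (51−1)·34.49² = 50·1189.5601 = 59478.005
B: (115−1)·83.08² = 114·6902.2864 = 786860.6496
C: (84−1)·43.74² = 83·1913.1876 = 158794.5708
Numerator = 1005133.2254; denominator = Σ(nₕ−1) = 247.
s²ₚ = 1005133.2254/247 = 4069.365... → 4069.4.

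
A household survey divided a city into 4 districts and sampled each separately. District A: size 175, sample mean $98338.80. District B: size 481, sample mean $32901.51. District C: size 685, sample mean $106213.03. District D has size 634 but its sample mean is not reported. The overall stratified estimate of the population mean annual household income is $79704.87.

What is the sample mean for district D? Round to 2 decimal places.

81429.46

Σ Nₕx̄ₕ = N·μ, so 634·x̄_D = 1975·79704.87 − (175·98338.80 + 481·32901.51 + 685·106213.03).
= 157417118.25 − 105790841.86 = 51626276.39.
x̄_D = 51626276.39 / 634 = 81429.4580... → 81429.46.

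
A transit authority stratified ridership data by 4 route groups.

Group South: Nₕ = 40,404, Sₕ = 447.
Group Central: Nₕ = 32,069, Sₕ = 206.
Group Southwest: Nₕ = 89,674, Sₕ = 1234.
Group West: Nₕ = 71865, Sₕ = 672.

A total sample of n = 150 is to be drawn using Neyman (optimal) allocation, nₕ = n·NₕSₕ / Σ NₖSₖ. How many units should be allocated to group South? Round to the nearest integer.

South: NₕSₕ = 40404·447 = 18060588
Central: NₕSₕ = 32069·206 = 6606214
Southwest: NₕSₕ = 89674·1234 = 110657716
West: NₕSₕ = 71865·672 = 48293280
Σ NₕSₕ = 183617798.
n_South = 150·18060588/183617798 = 14.754... → 15.

15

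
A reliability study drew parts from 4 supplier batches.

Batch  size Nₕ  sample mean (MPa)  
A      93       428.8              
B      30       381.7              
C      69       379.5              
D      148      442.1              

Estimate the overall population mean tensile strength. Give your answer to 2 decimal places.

x̄_st = (Σ Nₕx̄ₕ) / (Σ Nₕ) = (93·428.8 + 30·381.7 + 69·379.5 + 148·442.1) / 340
= 142945.7 / 340 = 420.4285... → 420.43.

420.43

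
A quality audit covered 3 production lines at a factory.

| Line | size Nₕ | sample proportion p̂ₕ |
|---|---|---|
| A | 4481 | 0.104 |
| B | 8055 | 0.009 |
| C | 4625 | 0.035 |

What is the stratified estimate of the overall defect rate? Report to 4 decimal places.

N = 4481 + 8055 + 4625 = 17161.
Overall proportion = Σ (Nₕ/N)·p̂ₕ.
Σ Nₕp̂ₕ = 466.024 + 72.495 + 161.875 = 700.394.
700.394 / 17161 = 0.040813... → 0.0408.

0.0408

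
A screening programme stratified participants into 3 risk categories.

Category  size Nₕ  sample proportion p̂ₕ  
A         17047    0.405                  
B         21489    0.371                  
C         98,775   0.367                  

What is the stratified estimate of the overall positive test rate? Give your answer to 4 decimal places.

Wₕ = Nₕ/N with N = 137311: 0.1241, 0.1565, 0.7194.
p̂_st = 0.1241·0.405 + 0.1565·0.371 + 0.7194·0.367 ≈ 0.372344... → 0.3723.

0.3723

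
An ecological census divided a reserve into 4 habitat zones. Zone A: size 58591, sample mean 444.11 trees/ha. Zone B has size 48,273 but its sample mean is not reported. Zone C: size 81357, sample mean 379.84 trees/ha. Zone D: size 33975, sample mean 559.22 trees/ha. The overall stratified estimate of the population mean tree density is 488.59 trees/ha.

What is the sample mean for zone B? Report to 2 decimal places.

676.15

N = 58591 + 48273 + 81357 + 33975 = 222196.
Overall total = μ·N = 488.59·222196 = 108562743.64.
Subtract the known strata: 58591·444.11 + 81357·379.84 + 33975·559.22 = 75922991.39.
Remaining total for zone B: 108562743.64 − 75922991.39 = 32639752.25.
Divide by its size: 32639752.25 / 48273 = 676.1492... → 676.15.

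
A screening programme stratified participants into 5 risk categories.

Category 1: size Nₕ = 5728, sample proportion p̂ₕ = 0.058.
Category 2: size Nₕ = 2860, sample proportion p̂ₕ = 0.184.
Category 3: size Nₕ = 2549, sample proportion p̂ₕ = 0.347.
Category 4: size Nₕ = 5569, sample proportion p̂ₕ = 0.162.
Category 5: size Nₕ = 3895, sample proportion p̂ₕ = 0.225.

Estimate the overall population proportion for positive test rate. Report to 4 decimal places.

N = 5728 + 2860 + 2549 + 5569 + 3895 = 20601.
Overall proportion = Σ (Nₕ/N)·p̂ₕ.
Σ Nₕp̂ₕ = 332.224 + 526.24 + 884.503 + 902.178 + 876.375 = 3521.52.
3521.52 / 20601 = 0.170939... → 0.1709.

0.1709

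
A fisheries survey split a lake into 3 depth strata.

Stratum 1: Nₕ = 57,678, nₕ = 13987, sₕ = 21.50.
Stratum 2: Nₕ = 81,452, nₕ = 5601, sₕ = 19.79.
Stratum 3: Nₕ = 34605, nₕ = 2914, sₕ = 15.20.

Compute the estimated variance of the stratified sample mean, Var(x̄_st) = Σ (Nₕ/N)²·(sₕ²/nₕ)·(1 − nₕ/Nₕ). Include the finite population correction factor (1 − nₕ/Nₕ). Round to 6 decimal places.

0.019952

N = 173735. Term for each stratum: Wₕ²sₕ²/nₕ·(1−nₕ/Nₕ).
Var(x̄_st) = 0.002759179 + 0.014312465 + 0.002880698 = 0.019952343 → 0.019952.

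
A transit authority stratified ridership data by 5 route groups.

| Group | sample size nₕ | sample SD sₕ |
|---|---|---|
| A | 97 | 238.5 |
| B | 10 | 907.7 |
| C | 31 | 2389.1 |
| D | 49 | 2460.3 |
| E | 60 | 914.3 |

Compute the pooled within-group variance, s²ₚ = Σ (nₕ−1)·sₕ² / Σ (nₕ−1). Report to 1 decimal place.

2165199.6

A: (97−1)·238.5² = 96·56882.25 = 5460696
B: (10−1)·907.7² = 9·823919.29 = 7415273.61
C: (31−1)·2389.1² = 30·5707798.81 = 171233964.3
D: (49−1)·2460.3² = 48·6053076.09 = 290547652.32
E: (60−1)·914.3² = 59·835944.49 = 49320724.91
Numerator = 523978311.14; denominator = Σ(nₕ−1) = 242.
s²ₚ = 523978311.14/242 = 2165199.633... → 2165199.6.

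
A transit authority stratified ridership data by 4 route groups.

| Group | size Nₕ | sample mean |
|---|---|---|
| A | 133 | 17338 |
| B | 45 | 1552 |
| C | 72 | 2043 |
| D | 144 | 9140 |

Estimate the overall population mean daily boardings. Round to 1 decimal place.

9743.8

x̄_st = (Σ Nₕx̄ₕ) / (Σ Nₕ) = (133·17338 + 45·1552 + 72·2043 + 144·9140) / 394
= 3839050 / 394 = 9743.782... → 9743.8.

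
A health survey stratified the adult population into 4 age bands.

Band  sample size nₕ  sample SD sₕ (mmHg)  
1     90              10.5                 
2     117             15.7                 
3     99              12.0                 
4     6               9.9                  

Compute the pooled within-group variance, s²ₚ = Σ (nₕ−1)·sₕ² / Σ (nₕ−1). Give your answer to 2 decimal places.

172.10

Degrees of freedom: 89 + 116 + 98 + 5 = 308.
Σ(nₕ−1)sₕ² = 89·110.25 + 116·246.49 + 98·144 + 5·98.01 = 53007.14.
s²ₚ = 53007.14 / 308 = 172.1011... → 172.10.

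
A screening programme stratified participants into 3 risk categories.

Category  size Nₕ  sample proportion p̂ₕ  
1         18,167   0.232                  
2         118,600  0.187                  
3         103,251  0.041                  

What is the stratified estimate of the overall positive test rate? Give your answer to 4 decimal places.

N = 18167 + 118600 + 103251 = 240018.
Overall proportion = Σ (Nₕ/N)·p̂ₕ.
Σ Nₕp̂ₕ = 4214.744 + 22178.2 + 4233.291 = 30626.235.
30626.235 / 240018 = 0.127600... → 0.1276.

0.1276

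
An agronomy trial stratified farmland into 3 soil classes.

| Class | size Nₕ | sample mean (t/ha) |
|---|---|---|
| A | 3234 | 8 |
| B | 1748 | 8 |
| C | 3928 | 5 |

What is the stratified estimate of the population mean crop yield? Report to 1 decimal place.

x̄_st = (Σ Nₕx̄ₕ) / (Σ Nₕ) = (3234·8 + 1748·8 + 3928·5) / 8910
= 59496 / 8910 = 6.677... → 6.7.

6.7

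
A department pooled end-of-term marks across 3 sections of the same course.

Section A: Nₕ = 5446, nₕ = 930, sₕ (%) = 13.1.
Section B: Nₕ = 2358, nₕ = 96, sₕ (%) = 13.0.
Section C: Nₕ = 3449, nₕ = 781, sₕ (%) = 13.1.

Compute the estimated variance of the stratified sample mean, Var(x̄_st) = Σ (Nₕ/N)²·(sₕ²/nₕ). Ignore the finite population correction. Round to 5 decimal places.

0.14116

N = 11253. Term for each stratum: Wₕ²sₕ²/nₕ.
Var(x̄_st) = 0.04321935 + 0.07729768 + 0.02064150 = 0.14115853 → 0.14116.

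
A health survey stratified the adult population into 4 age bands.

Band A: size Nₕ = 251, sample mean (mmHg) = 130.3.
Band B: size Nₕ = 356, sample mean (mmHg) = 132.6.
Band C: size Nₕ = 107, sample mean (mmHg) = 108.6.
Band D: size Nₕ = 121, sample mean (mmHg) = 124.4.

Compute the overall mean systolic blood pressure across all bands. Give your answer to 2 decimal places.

N = 251 + 356 + 107 + 121 = 835.
Weight each subgroup mean by Nₕ/N and sum.
Σ Nₕx̄ₕ = 251·130.3 + 356·132.6 + 107·108.6 + 121·124.4 = 32705.3 + 47205.6 + 11620.2 + 15052.4 = 106583.5.
Divide by N: 106583.5 / 835 = 127.6449... → 127.64.

127.64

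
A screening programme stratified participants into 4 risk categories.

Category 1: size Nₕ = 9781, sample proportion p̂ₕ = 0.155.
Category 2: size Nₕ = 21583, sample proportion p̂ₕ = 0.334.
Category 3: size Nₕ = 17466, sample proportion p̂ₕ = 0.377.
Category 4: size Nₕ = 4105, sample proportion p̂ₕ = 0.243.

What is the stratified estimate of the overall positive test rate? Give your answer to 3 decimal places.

Wₕ = Nₕ/N with N = 52935: 0.1848, 0.4077, 0.3300, 0.0775.
p̂_st = 0.1848·0.155 + 0.4077·0.334 + 0.3300·0.377 + 0.0775·0.243 ≈ 0.30806... → 0.308.

0.308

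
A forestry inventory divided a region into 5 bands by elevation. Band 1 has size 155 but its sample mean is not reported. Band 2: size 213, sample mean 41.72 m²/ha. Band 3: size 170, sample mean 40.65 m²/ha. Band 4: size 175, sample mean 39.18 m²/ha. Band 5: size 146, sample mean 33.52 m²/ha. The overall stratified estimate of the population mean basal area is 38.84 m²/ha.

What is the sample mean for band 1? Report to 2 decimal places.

37.52

Σ Nₕx̄ₕ = N·μ, so 155·x̄_1 = 859·38.84 − (213·41.72 + 170·40.65 + 175·39.18 + 146·33.52).
= 33363.56 − 27547.28 = 5816.28.
x̄_1 = 5816.28 / 155 = 37.5244... → 37.52.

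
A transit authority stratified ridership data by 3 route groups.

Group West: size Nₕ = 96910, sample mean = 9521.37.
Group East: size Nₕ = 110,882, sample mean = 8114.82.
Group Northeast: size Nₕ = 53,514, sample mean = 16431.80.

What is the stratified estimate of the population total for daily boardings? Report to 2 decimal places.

2701834783.14

Estimate total by summing Nₕ·x̄ₕ over strata.
96910·9521.37 + 110882·8114.82 + 53514·16431.80 = 922715966.7 + 899787471.24 + 879331345.2 = 2701834783.14.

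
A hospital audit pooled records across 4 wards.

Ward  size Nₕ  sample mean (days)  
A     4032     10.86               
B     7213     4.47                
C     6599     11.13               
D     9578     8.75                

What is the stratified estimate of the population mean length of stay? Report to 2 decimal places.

8.51

N = 4032 + 7213 + 6599 + 9578 = 27422.
Overall mean = Σ (Nₕ/N)·x̄ₕ — weight by population share, not a simple average.
Σ Nₕx̄ₕ = 4032·10.86 + 7213·4.47 + 6599·11.13 + 9578·8.75 = 43787.52 + 32242.11 + 73446.87 + 83807.5 = 233284.
Divide by N: 233284 / 27422 = 8.5072... → 8.51.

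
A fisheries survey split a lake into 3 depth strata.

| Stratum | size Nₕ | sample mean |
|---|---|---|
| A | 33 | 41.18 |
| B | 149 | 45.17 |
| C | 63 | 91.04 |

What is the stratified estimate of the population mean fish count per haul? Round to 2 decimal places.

56.43

N = 33 + 149 + 63 = 245.
Weight each subgroup mean by Nₕ/N and sum.
Σ Nₕx̄ₕ = 33·41.18 + 149·45.17 + 63·91.04 = 1358.94 + 6730.33 + 5735.52 = 13824.79.
Divide by N: 13824.79 / 245 = 56.4277... → 56.43.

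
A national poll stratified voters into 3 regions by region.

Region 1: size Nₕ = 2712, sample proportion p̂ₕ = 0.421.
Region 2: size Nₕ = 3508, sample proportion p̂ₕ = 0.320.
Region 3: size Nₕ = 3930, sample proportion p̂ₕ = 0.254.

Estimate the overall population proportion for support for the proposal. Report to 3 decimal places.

N = 2712 + 3508 + 3930 = 10150.
Overall proportion = Σ (Nₕ/N)·p̂ₕ.
Σ Nₕp̂ₕ = 1141.752 + 1122.56 + 998.22 = 3262.532.
3262.532 / 10150 = 0.32143... → 0.321.

0.321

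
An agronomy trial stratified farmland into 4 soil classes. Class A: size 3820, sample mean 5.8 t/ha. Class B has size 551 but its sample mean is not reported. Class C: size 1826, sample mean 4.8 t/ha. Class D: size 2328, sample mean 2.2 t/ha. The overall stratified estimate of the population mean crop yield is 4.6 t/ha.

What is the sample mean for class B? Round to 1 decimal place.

5.8

Σ Nₕx̄ₕ = N·μ, so 551·x̄_B = 8525·4.6 − (3820·5.8 + 1826·4.8 + 2328·2.2).
= 39215 − 36042.4 = 3172.6.
x̄_B = 3172.6 / 551 = 5.758... → 5.8.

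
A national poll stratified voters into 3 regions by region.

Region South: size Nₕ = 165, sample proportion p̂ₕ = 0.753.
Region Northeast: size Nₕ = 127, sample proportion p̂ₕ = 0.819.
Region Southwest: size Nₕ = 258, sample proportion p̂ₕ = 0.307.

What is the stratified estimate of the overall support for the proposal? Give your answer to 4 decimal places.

0.5590

Wₕ = Nₕ/N with N = 550: 0.3000, 0.2309, 0.4691.
p̂_st = 0.3000·0.753 + 0.2309·0.819 + 0.4691·0.307 ≈ 0.559025... → 0.5590.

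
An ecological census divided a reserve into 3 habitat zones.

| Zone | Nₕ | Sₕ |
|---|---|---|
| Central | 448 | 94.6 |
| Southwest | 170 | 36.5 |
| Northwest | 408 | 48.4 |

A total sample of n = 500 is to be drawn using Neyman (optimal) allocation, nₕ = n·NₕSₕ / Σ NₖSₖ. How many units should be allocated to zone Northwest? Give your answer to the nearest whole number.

Σ NₕSₕ = 448·94.6 + 170·36.5 + 408·48.4 = 68333.
Share for Northwest: 19747.2/68333 = 0.28898.
n_Northwest = 500 × 0.28898 = 144.492... → 144.

144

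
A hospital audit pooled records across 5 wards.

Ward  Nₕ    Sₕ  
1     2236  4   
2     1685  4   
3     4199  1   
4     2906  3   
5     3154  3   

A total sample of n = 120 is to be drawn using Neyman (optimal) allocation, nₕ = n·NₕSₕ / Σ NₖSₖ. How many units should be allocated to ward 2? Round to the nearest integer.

Σ NₕSₕ = 2236·4 + 1685·4 + 4199·1 + 2906·3 + 3154·3 = 38063.
Share for 2: 6740/38063 = 0.17707.
n_2 = 120 × 0.17707 = 21.249... → 21.

21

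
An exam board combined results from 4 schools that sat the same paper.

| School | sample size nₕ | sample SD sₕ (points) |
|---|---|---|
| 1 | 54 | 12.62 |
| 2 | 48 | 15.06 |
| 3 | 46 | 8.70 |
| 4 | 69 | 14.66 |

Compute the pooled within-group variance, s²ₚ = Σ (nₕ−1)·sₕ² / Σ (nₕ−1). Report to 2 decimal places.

174.28

Degrees of freedom: 53 + 47 + 45 + 68 = 213.
Σ(nₕ−1)sₕ² = 53·159.2644 + 47·226.8036 + 45·75.69 + 68·214.9156 = 37121.0932.
s²ₚ = 37121.0932 / 213 = 174.2774... → 174.28.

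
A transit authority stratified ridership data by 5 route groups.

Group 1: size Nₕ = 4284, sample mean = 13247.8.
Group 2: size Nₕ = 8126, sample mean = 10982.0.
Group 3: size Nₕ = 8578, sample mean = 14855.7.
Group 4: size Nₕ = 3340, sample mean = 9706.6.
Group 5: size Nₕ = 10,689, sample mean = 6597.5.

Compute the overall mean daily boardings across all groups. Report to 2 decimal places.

10748.10

N = 4284 + 8126 + 8578 + 3340 + 10689 = 35017.
The stratified mean weights each stratum mean by its population share Nₕ/N.
Σ Nₕx̄ₕ = 4284·13247.8 + 8126·10982.0 + 8578·14855.7 + 3340·9706.6 + 10689·6597.5 = 56753575.2 + 89239732 + 127432194.6 + 32420044 + 70520677.5 = 376366223.3.
Divide by N: 376366223.3 / 35017 = 10748.1002... → 10748.10.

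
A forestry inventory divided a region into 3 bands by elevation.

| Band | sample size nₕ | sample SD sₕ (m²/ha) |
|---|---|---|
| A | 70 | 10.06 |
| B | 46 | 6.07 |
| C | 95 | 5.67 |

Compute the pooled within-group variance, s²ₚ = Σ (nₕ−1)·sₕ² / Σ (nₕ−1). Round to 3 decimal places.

A: (70−1)·10.06² = 69·101.2036 = 6983.0484
B: (46−1)·6.07² = 45·36.8449 = 1658.0205
C: (95−1)·5.67² = 94·32.1489 = 3021.9966
Numerator = 11663.0655; denominator = Σ(nₕ−1) = 208.
s²ₚ = 11663.0655/208 = 56.07243... → 56.072.

56.072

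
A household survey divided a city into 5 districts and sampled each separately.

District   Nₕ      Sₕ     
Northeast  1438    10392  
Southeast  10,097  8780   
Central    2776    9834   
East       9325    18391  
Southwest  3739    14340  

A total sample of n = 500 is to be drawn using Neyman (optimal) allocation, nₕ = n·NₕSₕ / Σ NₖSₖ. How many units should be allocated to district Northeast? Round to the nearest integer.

21

Northeast: NₕSₕ = 1438·10392 = 14943696
Southeast: NₕSₕ = 10097·8780 = 88651660
Central: NₕSₕ = 2776·9834 = 27299184
East: NₕSₕ = 9325·18391 = 171496075
Southwest: NₕSₕ = 3739·14340 = 53617260
Σ NₕSₕ = 356007875.
n_Northeast = 500·14943696/356007875 = 20.988... → 21.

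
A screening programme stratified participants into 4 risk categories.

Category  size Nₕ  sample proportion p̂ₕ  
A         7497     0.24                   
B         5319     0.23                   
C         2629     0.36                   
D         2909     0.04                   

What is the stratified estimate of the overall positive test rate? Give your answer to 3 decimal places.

0.223

N = 7497 + 5319 + 2629 + 2909 = 18354.
Overall proportion = Σ (Nₕ/N)·p̂ₕ.
Σ Nₕp̂ₕ = 1799.28 + 1223.37 + 946.44 + 116.36 = 4085.45.
4085.45 / 18354 = 0.22259... → 0.223.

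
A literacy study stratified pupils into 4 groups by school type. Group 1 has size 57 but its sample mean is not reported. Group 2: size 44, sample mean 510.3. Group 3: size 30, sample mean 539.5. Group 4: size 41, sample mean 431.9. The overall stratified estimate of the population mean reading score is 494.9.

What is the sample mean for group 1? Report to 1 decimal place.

N = 57 + 44 + 30 + 41 = 172.
Overall total = μ·N = 494.9·172 = 85122.8.
Subtract the known strata: 44·510.3 + 30·539.5 + 41·431.9 = 56346.1.
Remaining total for group 1: 85122.8 − 56346.1 = 28776.7.
Divide by its size: 28776.7 / 57 = 504.854... → 504.9.

504.9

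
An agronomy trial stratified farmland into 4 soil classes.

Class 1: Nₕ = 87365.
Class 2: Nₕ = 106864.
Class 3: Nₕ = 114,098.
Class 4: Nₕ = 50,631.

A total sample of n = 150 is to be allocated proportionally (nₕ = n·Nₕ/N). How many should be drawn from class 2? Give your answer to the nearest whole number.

N = 87365 + 106864 + 114098 + 50631 = 358958.
n_2 = 150·106864/358958 = 44.656... → 45.

45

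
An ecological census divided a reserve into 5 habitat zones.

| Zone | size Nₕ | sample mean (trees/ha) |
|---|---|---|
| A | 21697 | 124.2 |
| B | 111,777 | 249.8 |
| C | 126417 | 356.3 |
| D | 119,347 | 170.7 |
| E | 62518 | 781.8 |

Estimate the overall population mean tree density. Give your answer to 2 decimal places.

x̄_st = (Σ Nₕx̄ₕ) / (Σ Nₕ) = (21697·124.2 + 111777·249.8 + 126417·356.3 + 119347·170.7 + 62518·781.8) / 441756
= 144908144.4 / 441756 = 328.0276... → 328.03.

328.03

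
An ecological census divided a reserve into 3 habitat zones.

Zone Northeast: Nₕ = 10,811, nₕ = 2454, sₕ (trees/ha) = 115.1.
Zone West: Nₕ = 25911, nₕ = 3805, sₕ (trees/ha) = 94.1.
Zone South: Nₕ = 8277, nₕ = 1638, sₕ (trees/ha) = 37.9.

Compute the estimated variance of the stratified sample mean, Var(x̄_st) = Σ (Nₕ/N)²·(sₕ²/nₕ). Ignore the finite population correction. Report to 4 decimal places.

N = 44999; Wₕ = Nₕ/N.
zone Northeast: (10811/44999)²·115.1²/2454 = 0.3116033
zone West: (25911/44999)²·94.1²/3805 = 0.7715911
zone South: (8277/44999)²·37.9²/1638 = 0.0296691
Sum = 1.1128636 → 1.1129.

1.1129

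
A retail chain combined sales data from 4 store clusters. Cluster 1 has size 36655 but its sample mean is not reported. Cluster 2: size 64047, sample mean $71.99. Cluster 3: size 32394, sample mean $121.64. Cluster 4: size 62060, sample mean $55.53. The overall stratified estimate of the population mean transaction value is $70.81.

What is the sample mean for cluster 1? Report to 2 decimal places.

Σ Nₕx̄ₕ = N·μ, so 36655·x̄_1 = 195156·70.81 − (64047·71.99 + 32394·121.64 + 62060·55.53).
= 13818996.36 − 11997341.49 = 1821654.87.
x̄_1 = 1821654.87 / 36655 = 49.6973... → 49.70.

49.70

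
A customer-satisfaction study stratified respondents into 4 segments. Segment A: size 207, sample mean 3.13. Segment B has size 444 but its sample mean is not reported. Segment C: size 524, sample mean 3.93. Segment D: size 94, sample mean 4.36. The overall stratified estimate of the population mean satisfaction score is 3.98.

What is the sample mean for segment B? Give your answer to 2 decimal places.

4.35

Σ Nₕx̄ₕ = N·μ, so 444·x̄_B = 1269·3.98 − (207·3.13 + 524·3.93 + 94·4.36).
= 5050.62 − 3117.07 = 1933.55.
x̄_B = 1933.55 / 444 = 4.3548... → 4.35.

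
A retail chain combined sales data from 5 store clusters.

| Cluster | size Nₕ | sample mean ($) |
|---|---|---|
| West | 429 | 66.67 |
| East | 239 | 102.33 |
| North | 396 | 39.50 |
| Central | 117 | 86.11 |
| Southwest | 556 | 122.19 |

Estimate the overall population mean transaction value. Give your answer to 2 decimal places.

84.46

x̄_st = (Σ Nₕx̄ₕ) / (Σ Nₕ) = (429·66.67 + 239·102.33 + 396·39.50 + 117·86.11 + 556·122.19) / 1737
= 146712.81 / 1737 = 84.4633... → 84.46.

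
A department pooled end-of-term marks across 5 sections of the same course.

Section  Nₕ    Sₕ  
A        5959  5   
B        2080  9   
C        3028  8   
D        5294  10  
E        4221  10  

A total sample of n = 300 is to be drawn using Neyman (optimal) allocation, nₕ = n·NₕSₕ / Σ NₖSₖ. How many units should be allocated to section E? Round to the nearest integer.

75

A: NₕSₕ = 5959·5 = 29795
B: NₕSₕ = 2080·9 = 18720
C: NₕSₕ = 3028·8 = 24224
D: NₕSₕ = 5294·10 = 52940
E: NₕSₕ = 4221·10 = 42210
Σ NₕSₕ = 167889.
n_E = 300·42210/167889 = 75.425... → 75.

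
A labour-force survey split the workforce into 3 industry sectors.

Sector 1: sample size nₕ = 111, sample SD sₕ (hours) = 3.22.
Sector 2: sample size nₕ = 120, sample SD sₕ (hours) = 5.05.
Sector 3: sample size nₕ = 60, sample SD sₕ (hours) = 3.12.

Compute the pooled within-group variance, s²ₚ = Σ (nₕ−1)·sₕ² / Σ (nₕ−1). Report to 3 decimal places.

16.492

1: (111−1)·3.22² = 110·10.3684 = 1140.524
2: (120−1)·5.05² = 119·25.5025 = 3034.7975
3: (60−1)·3.12² = 59·9.7344 = 574.3296
Numerator = 4749.6511; denominator = Σ(nₕ−1) = 288.
s²ₚ = 4749.6511/288 = 16.49184... → 16.492.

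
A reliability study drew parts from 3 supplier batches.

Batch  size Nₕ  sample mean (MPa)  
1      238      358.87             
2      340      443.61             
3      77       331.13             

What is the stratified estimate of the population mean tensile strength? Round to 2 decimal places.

x̄_st = (Σ Nₕx̄ₕ) / (Σ Nₕ) = (238·358.87 + 340·443.61 + 77·331.13) / 655
= 261735.47 / 655 = 399.5961... → 399.60.

399.60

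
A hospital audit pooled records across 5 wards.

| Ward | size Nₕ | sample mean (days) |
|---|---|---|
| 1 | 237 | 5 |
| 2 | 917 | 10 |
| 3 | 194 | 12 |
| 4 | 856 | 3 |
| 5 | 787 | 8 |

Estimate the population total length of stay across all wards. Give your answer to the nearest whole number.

21547

Population total = Σ Nₕ·x̄ₕ (each stratum's size times its mean).
237·5 + 917·10 + 194·12 + 856·3 + 787·8 = 1185 + 9170 + 2328 + 2568 + 6296 = 21547.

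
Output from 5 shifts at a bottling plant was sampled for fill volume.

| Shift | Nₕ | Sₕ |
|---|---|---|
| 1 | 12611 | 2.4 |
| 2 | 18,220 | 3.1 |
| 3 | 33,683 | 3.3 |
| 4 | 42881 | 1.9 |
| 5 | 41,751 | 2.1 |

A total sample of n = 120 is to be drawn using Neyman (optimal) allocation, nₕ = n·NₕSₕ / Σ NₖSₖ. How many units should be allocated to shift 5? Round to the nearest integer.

Σ NₕSₕ = 12611·2.4 + 18220·3.1 + 33683·3.3 + 42881·1.9 + 41751·2.1 = 367053.3.
Share for 5: 87677.1/367053.3 = 0.23887.
n_5 = 120 × 0.23887 = 28.664... → 29.

29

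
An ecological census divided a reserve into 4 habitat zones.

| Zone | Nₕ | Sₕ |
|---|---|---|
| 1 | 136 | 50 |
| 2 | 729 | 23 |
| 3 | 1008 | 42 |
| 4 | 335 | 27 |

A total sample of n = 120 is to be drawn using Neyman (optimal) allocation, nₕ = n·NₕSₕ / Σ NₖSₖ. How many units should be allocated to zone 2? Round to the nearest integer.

Σ NₕSₕ = 136·50 + 729·23 + 1008·42 + 335·27 = 74948.
Share for 2: 16767/74948 = 0.22372.
n_2 = 120 × 0.22372 = 26.846... → 27.

27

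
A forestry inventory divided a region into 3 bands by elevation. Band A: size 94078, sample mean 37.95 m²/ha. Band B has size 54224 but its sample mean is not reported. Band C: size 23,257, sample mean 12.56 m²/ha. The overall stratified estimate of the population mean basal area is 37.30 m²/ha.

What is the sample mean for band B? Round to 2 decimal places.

46.78

Σ Nₕx̄ₕ = N·μ, so 54224·x̄_B = 171559·37.30 − (94078·37.95 + 23257·12.56).
= 6399150.7 − 3862368.02 = 2536782.68.
x̄_B = 2536782.68 / 54224 = 46.7834... → 46.78.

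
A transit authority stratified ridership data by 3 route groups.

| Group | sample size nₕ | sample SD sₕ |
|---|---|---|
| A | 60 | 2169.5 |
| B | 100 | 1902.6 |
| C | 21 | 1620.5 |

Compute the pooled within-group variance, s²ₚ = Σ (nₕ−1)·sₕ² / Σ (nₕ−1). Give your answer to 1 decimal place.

3868462.2

A: (60−1)·2169.5² = 59·4706730.25 = 277697084.75
B: (100−1)·1902.6² = 99·3619886.76 = 358368789.24
C: (21−1)·1620.5² = 20·2626020.25 = 52520405
Numerator = 688586278.99; denominator = Σ(nₕ−1) = 178.
s²ₚ = 688586278.99/178 = 3868462.242... → 3868462.2.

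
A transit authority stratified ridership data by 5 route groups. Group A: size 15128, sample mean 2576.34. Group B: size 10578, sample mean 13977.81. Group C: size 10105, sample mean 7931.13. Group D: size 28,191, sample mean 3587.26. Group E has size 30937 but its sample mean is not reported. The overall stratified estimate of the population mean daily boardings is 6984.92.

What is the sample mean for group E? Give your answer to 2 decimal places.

9536.69

N = 15128 + 10578 + 10105 + 28191 + 30937 = 94939.
Overall total = μ·N = 6984.92·94939 = 663141319.88.
Subtract the known strata: 15128·2576.34 + 10578·13977.81 + 10105·7931.13 + 28191·3587.26 = 368104661.01.
Remaining total for group E: 663141319.88 − 368104661.01 = 295036658.87.
Divide by its size: 295036658.87 / 30937 = 9536.6926... → 9536.69.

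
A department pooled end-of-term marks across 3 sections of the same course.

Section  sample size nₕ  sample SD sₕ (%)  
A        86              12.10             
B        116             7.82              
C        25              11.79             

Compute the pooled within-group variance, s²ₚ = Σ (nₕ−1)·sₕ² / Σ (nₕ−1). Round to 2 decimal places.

A: (86−1)·12.10² = 85·146.41 = 12444.85
B: (116−1)·7.82² = 115·61.1524 = 7032.526
C: (25−1)·11.79² = 24·139.0041 = 3336.0984
Numerator = 22813.4744; denominator = Σ(nₕ−1) = 224.
s²ₚ = 22813.4744/224 = 101.8459... → 101.85.

101.85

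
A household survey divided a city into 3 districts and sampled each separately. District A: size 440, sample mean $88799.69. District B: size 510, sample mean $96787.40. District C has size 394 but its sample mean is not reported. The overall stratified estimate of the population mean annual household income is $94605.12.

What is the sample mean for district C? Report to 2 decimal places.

98263.56

Σ Nₕx̄ₕ = N·μ, so 394·x̄_C = 1344·94605.12 − (440·88799.69 + 510·96787.40).
= 127149281.28 − 88433437.6 = 38715843.68.
x̄_C = 38715843.68 / 394 = 98263.5626... → 98263.56.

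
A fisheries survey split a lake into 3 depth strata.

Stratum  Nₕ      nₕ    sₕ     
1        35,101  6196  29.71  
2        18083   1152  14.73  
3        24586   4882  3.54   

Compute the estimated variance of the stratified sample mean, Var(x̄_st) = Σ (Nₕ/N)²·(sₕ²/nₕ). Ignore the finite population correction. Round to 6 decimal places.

0.039460

N = 77770; Wₕ = Nₕ/N.
stratum 1: (35101/77770)²·29.71²/6196 = 0.029020753
stratum 2: (18083/77770)²·14.73²/1152 = 0.010182860
stratum 3: (24586/77770)²·3.54²/4882 = 0.000256543
Sum = 0.039460156 → 0.039460.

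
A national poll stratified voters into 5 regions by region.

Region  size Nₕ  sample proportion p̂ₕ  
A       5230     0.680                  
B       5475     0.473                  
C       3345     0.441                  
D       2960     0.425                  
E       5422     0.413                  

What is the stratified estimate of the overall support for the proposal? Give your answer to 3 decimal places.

0.496

N = 5230 + 5475 + 3345 + 2960 + 5422 = 22432.
Overall proportion = Σ (Nₕ/N)·p̂ₕ.
Σ Nₕp̂ₕ = 3556.4 + 2589.675 + 1475.145 + 1258 + 2239.286 = 11118.506.
11118.506 / 22432 = 0.49565... → 0.496.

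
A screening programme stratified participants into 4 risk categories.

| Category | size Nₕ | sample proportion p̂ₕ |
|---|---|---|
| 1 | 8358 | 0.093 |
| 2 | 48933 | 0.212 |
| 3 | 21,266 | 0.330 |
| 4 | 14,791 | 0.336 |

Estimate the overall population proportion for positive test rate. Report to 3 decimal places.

N = 8358 + 48933 + 21266 + 14791 = 93348.
Overall proportion = Σ (Nₕ/N)·p̂ₕ.
Σ Nₕp̂ₕ = 777.294 + 10373.796 + 7017.78 + 4969.776 = 23138.646.
23138.646 / 93348 = 0.24788... → 0.248.

0.248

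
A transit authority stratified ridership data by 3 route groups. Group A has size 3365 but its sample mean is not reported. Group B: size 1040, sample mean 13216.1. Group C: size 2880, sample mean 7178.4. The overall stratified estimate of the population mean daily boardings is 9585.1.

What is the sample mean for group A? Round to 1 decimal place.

Σ Nₕx̄ₕ = N·μ, so 3365·x̄_A = 7285·9585.1 − (1040·13216.1 + 2880·7178.4).
= 69827453.5 − 34418536 = 35408917.5.
x̄_A = 35408917.5 / 3365 = 10522.710... → 10522.7.

10522.7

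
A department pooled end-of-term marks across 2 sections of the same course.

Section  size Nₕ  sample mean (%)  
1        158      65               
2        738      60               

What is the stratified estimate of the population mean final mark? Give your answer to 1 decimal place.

60.9

N = 158 + 738 = 896.
Weight each subgroup mean by Nₕ/N and sum.
Σ Nₕx̄ₕ = 158·65 + 738·60 = 10270 + 44280 = 54550.
Divide by N: 54550 / 896 = 60.882... → 60.9.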